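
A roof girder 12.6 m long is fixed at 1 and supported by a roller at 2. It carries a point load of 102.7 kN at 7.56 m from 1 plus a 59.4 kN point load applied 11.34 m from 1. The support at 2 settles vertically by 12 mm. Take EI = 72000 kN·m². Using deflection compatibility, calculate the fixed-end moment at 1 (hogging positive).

Take the reaction at 2 as the redundant and release it; the primary structure is a cantilever fixed at 1.
Downward deflection at the released point 2 due to the loads:
  point load 102.7 at a = 7.56: Pa²(3L − a)/(6EI) = 29583/EI
  point load 59.4 at a = 11.34: Pa²(3L − a)/(6EI) = 33686/EI
  δ_0 = 63269/EI
Flexibility coefficient — unit upward force at 2: δ_{22} = L³/(3EI) = 666.8/EI.
With EI = 72000 kN·m²: δ_0 = 0.87874 m and δ_{22} = 0.009261 m/kN.
Compatibility — the beam at 2 must follow the support down by 0.012 m: δ_0 − R_2·δ_{22} = 0.012, so R_2 = (0.87874 − 0.012)/0.009261 = 93.59 kN.
Moment equilibrium about 1: M_1 = Σ(load moments about 1) − R_2·L = 1450 − 93.59×12.6 = 270.8 kN·m.

M_1 = 270.8 kN·m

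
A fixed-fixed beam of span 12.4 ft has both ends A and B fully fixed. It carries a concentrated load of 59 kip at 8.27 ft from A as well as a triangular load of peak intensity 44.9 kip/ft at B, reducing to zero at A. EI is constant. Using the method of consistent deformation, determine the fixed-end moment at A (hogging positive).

Release both end moments; the primary structure is a simply-supported span AB with redundants M_A and M_B.
On the primary (simply-supported) span, the end slopes from the loading are:
  at A: point load 59 at a = 8.27: Pab(L + b)/(6LEI) = 447.7/EI
  at B: point load 59 at a = 8.27: Pab(L + a)/(6LEI) = 559.9/EI
  at A: triangular load, peak 44.9: 7w₀L³/(360EI) = 1665/EI
  at B: triangular load, peak 44.9: w₀L³/(45EI) = 1902/EI
  θ_A0 = 2112/EI,  θ_B0 = 2462/EI
Flexibility coefficients: a unit moment at one end gives L/(3EI) there and L/(6EI) at the far end, so f₁₁ = f₂₂ = 4.133/EI and f₁₂ = f₂₁ = 2.067/EI.
Compatibility — zero rotation at each built-in end:
  4.133 M_A + 2.067 M_B = 2112
  2.067 M_A + 4.133 M_B = 2462
Solving the pair gives M_A = 284.3 kip·ft and M_B = 453.6 kip·ft (hogging).

M_A = 284.3 kip·ft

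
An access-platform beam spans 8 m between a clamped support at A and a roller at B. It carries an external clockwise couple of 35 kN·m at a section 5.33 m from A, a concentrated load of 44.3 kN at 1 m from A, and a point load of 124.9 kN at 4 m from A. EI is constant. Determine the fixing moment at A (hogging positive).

M_A = 212 kN·m

Take the reaction at B as the redundant and release it; the primary structure is a cantilever fixed at A.
Primary-structure tip deflection at B by superposition:
  clockwise couple 35 at a = 5.33: M₀a(2L − a)/(2EI) = 995.2/EI
  point load 44.3 at a = 1: Pa²(3L − a)/(6EI) = 169.8/EI
  point load 124.9 at a = 4: Pa²(3L − a)/(6EI) = 6661/EI
  δ_0 = 7826/EI
Flexibility coefficient — unit upward force at B: δ_{BB} = L³/(3EI) = 170.7/EI.
Compatibility at B: δ_0 − R_B·δ_{BB} = 0, so R_B = 7826/170.7 = 45.86 kN.
Moment equilibrium about A: M_A = Σ(load moments about A) − R_B·L = 578.9 − 45.86×8 = 212 kN·m.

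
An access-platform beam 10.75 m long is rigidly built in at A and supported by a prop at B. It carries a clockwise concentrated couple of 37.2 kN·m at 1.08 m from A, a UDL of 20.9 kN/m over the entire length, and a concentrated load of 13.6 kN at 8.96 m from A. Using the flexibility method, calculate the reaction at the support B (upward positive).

R_B = 95.48 kN

Take the reaction at B as the redundant and release it; the primary structure is a cantilever fixed at A.
Deflection at B on the released cantilever, summing each load's contribution:
  clockwise couple 37.2 at a = 1.08: M₀a(2L − a)/(2EI) = 410.2/EI
  UDL 20.9: wL⁴/(8EI) = 34889/EI
  point load 13.6 at a = 8.96: Pa²(3L − a)/(6EI) = 4238/EI
  δ_0 = 39537/EI
Flexibility coefficient — unit upward force at B: δ_{BB} = L³/(3EI) = 414.1/EI.
The prop prevents deflection at B: R_B = δ_0/δ_{BB} = 39537/414.1 = 95.48 kN.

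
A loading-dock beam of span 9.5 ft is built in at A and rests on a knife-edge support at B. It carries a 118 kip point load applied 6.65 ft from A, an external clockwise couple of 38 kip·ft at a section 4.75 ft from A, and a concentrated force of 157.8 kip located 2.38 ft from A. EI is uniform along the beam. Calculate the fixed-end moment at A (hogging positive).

M_A = 394.5 kip·ft

Release the roller at B. Primary structure: cantilever fixed at A.
Downward deflection at the released point B due to the loads:
  point load 118 at a = 6.65: Pa²(3L − a)/(6EI) = 19003/EI
  clockwise couple 38 at a = 4.75: M₀a(2L − a)/(2EI) = 1286/EI
  point load 157.8 at a = 2.38: Pa²(3L − a)/(6EI) = 3891/EI
  δ_0 = 24180/EI
Flexibility coefficient — unit upward force at B: δ_{BB} = L³/(3EI) = 285.8/EI.
The prop prevents deflection at B: R_B = δ_0/δ_{BB} = 24180/285.8 = 84.61 kip.
Moment equilibrium about A: M_A = Σ(load moments about A) − R_B·L = 1198 − 84.61×9.5 = 394.5 kip·ft.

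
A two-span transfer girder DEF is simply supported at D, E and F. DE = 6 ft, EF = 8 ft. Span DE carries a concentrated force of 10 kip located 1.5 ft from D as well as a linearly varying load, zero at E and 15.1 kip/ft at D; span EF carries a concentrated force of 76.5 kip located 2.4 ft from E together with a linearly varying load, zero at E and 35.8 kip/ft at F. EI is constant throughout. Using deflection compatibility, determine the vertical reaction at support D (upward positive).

R_D = 11.8 kip

Insert a hinge at E; M_E is the redundant, and each span becomes simply supported.
Rotations at E on the released spans (each span's end-slope, ×1/EI):
  span DE: point load 10 at a = 1.5: Pab(L + a)/(6LEI) = 14.06/EI
  span DE: triangular load, peak 15.1: 7w₀L³/(360EI) = 63.42/EI
  span EF: point load 76.5 at a = 2.4: Pab(L + b)/(6LEI) = 291.3/EI
  span EF: triangular load, peak 35.8: 7w₀L³/(360EI) = 356.4/EI
  relative rotation θ_0 = (77.48 + 647.7)/EI = 725.2/EI
A unit hogging moment at E produces rotation L₁/(3EI) + L₂/(3EI) = 4.667/EI.
Compatibility: M_E·(L₁+L₂)/(3EI) = θ_0, giving M_E = 155.4 kip·ft (hogging).
Span DE, ΣM about D with M_E applied at E: R_E^{DE}·6 = 105.6 + 155.4, so R_E^{DE} = 43.5 kip and R_D = 55.3 − 43.5 = 11.8 kip.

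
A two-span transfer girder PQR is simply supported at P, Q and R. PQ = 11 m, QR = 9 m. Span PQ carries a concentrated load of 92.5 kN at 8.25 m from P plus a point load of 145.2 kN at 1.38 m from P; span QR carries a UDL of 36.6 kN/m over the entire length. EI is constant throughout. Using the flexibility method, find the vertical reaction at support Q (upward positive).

R_Q = 315.5 kN

Take M_Q as the redundant. Released structure: two simple spans PQ and QR with a hinge at Q.
Discontinuity in slope at Q on the released structure — sum the simple-span end rotations:
  span PQ: point load 92.5 at a = 8.25: Pab(L + a)/(6LEI) = 612.1/EI
  span PQ: point load 145.2 at a = 1.38: Pab(L + a)/(6LEI) = 361.6/EI
  span QR: UDL 36.6: wL³/(24EI) = 1112/EI
  relative rotation θ_0 = (973.7 + 1112)/EI = 2085/EI
A unit hogging moment at Q produces rotation L₁/(3EI) + L₂/(3EI) = 6.667/EI.
Slope continuity at Q: θ_0 = M_Q·6.667/EI, so M_Q = 2085/6.667 = 312.8 kN·m (hogging).
Span PQ, ΣM about P with M_Q applied at Q: R_Q^{PQ}·11 = 963.5 + 312.8, so R_Q^{PQ} = 116 kN and R_P = 237.7 − 116 = 121.7 kN.
Span QR, ΣM about R: R_Q^{QR}·9 = 1482 + 312.8, so R_Q^{QR} = 199.5 kN and R_R = 329.4 − 199.5 = 129.9 kN.
R_Q = 116 + 199.5 = 315.5 kN.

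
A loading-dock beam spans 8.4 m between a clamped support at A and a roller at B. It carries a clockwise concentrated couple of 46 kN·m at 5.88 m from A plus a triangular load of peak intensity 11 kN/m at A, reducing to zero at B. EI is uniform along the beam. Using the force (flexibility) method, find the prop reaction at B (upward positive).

R_B = 16.71 kN

Release the roller at B. Primary structure: cantilever fixed at A.
Deflection at B on the released cantilever, summing each load's contribution:
  clockwise couple 46 at a = 5.88: M₀a(2L − a)/(2EI) = 1477/EI
  triangular load, peak 11 at the fixed end: w₀L⁴/(30EI) = 1826/EI
  δ_0 = 3302/EI
Tip deflection under a unit load at B: L³/(3EI) = 197.6/EI.
Compatibility at B: δ_0 − R_B·δ_{BB} = 0, so R_B = 3302/197.6 = 16.71 kN.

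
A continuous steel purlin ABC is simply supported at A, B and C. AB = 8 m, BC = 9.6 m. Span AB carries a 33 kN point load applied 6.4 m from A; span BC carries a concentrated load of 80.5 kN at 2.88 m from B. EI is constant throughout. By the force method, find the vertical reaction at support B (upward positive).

R_B = 104 kN

Take M_B as the redundant. Released structure: two simple spans AB and BC with a hinge at B.
End slopes at the hinge B, treating each span as simply supported:
  span AB: point load 33 at a = 6.4: Pab(L + a)/(6LEI) = 101.4/EI
  span BC: point load 80.5 at a = 2.88: Pab(L + b)/(6LEI) = 441.4/EI
  relative rotation θ_0 = (101.4 + 441.4)/EI = 542.8/EI
A unit hogging moment at B produces rotation L₁/(3EI) + L₂/(3EI) = 5.867/EI.
Slope continuity at B: θ_0 = M_B·5.867/EI, so M_B = 542.8/5.867 = 92.52 kN·m (hogging).
Span AB, ΣM about A with M_B applied at B: R_B^{AB}·8 = 211.2 + 92.52, so R_B^{AB} = 37.97 kN and R_A = 33 − 37.97 = -4.965 kN.
Span BC, ΣM about C: R_B^{BC}·9.6 = 541 + 92.52, so R_B^{BC} = 65.99 kN and R_C = 80.5 − 65.99 = 14.51 kN.
R_B = 37.97 + 65.99 = 104 kN.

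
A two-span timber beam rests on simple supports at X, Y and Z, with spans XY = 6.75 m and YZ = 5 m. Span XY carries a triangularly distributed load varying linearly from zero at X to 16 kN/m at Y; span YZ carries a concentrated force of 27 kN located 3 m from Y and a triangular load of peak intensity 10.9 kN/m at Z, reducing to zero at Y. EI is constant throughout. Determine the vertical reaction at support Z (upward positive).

R_Z = 25.5 kN

Release continuity at Y by inserting a hinge; the redundant is the internal moment M_Y. The primary structure is two simply-supported spans XY and YZ.
Rotations at Y on the released spans (each span's end-slope, ×1/EI):
  span XY: triangular load, peak 16: w₀L³/(45EI) = 109.3/EI
  span YZ: point load 27 at a = 3: Pab(L + b)/(6LEI) = 37.8/EI
  span YZ: triangular load, peak 10.9: 7w₀L³/(360EI) = 26.49/EI
  relative rotation θ_0 = (109.3 + 64.29)/EI = 173.6/EI
A unit hogging moment at Y produces rotation L₁/(3EI) + L₂/(3EI) = 3.917/EI.
Compatibility: M_Y·(L₁+L₂)/(3EI) = θ_0, giving M_Y = 44.33 kN·m (hogging).
Span YZ, ΣM about Z: R_Y^{YZ}·5 = 99.42 + 44.33, so R_Y^{YZ} = 28.75 kN and R_Z = 54.25 − 28.75 = 25.5 kN.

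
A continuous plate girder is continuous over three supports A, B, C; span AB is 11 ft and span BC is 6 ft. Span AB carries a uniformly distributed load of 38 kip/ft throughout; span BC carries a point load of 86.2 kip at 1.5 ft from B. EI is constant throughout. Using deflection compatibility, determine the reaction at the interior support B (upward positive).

R_B = 377.2 kip

Insert a hinge at B; M_B is the redundant, and each span becomes simply supported.
Discontinuity in slope at B on the released structure — sum the simple-span end rotations:
  span AB: UDL 38: wL³/(24EI) = 2107/EI
  span BC: point load 86.2 at a = 1.5: Pab(L + b)/(6LEI) = 169.7/EI
  relative rotation θ_0 = (2107 + 169.7)/EI = 2277/EI
A unit hogging moment at B produces rotation L₁/(3EI) + L₂/(3EI) = 5.667/EI.
Compatibility: M_B·(L₁+L₂)/(3EI) = θ_0, giving M_B = 401.8 kip·ft (hogging).
Span AB, ΣM about A with M_B applied at B: R_B^{AB}·11 = 2299 + 401.8, so R_B^{AB} = 245.5 kip and R_A = 418 − 245.5 = 172.5 kip.
Span BC, ΣM about C: R_B^{BC}·6 = 387.9 + 401.8, so R_B^{BC} = 131.6 kip and R_C = 86.2 − 131.6 = -45.42 kip.
R_B = 245.5 + 131.6 = 377.2 kip.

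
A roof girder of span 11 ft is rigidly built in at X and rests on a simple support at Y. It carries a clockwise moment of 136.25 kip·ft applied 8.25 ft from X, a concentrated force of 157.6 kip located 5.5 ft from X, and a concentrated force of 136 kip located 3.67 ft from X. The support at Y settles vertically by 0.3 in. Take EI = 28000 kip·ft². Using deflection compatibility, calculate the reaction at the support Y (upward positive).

Choose R_Y as the redundant. The primary structure is the cantilever fixed at X.
Downward deflection at the released point Y due to the loads:
  clockwise couple 136.25 at a = 8.25: M₀a(2L − a)/(2EI) = 7728/EI
  point load 157.6 at a = 5.5: Pa²(3L − a)/(6EI) = 21851/EI
  point load 136 at a = 3.67: Pa²(3L − a)/(6EI) = 8954/EI
  δ_0 = 38533/EI
Flexibility coefficient — unit upward force at Y: δ_{YY} = L³/(3EI) = 443.7/EI.
With EI = 28000 kip·ft²: δ_0 = 1.3762 ft and δ_{YY} = 0.015845 ft/kip.
Compatibility — the beam at Y must follow the support down by 0.025 ft: δ_0 − R_Y·δ_{YY} = 0.025, so R_Y = (1.3762 − 0.025)/0.015845 = 85.27 kip.

R_Y = 85.27 kip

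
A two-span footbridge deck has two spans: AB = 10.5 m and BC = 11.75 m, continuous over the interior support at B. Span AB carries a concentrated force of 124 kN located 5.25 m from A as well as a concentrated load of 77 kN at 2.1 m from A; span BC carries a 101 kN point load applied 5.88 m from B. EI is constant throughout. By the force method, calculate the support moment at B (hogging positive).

Insert a hinge at B; M_B is the redundant, and each span becomes simply supported.
Discontinuity in slope at B on the released structure — sum the simple-span end rotations:
  span AB: point load 124 at a = 5.25: Pab(L + a)/(6LEI) = 854.4/EI
  span AB: point load 77 at a = 2.1: Pab(L + a)/(6LEI) = 271.7/EI
  span BC: point load 101 at a = 5.88: Pab(L + b)/(6LEI) = 871.3/EI
  relative rotation θ_0 = (1126 + 871.3)/EI = 1997/EI
A unit hogging moment at B produces rotation L₁/(3EI) + L₂/(3EI) = 7.417/EI.
Compatibility: M_B·(L₁+L₂)/(3EI) = θ_0, giving M_B = 269.3 kN·m (hogging).

M_B = 269.3 kN·m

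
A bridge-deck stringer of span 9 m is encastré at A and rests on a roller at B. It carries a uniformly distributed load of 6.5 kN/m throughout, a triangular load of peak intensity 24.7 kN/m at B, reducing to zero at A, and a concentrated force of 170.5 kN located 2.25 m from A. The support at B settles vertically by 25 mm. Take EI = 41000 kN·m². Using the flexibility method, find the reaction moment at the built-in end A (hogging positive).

M_A = 472.2 kN·m

Remove the prop at B; the released (primary) structure is a cantilever built in at A.
Primary-structure tip deflection at B by superposition:
  UDL 6.5: wL⁴/(8EI) = 5331/EI
  triangular load, peak 24.7 at the free end: 11w₀L⁴/(120EI) = 14855/EI
  point load 170.5 at a = 2.25: Pa²(3L − a)/(6EI) = 3561/EI
  δ_0 = 23747/EI
Flexibility coefficient — unit upward force at B: δ_{BB} = L³/(3EI) = 243/EI.
With EI = 41000 kN·m²: δ_0 = 0.57918 m and δ_{BB} = 0.005927 m/kN.
Compatibility — the beam at B must follow the support down by 0.025 m: δ_0 − R_B·δ_{BB} = 0.025, so R_B = (0.57918 − 0.025)/0.005927 = 93.5 kN.
Moment equilibrium about A: M_A = Σ(load moments about A) − R_B·L = 1314 − 93.5×9 = 472.2 kN·m.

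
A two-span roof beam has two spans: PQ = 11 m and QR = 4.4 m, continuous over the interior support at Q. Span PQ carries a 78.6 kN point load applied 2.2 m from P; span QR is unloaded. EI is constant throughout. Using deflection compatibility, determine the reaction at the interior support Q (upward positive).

R_Q = 34.58 kN

Take M_Q as the redundant. Released structure: two simple spans PQ and QR with a hinge at Q.
Discontinuity in slope at Q on the released structure — sum the simple-span end rotations:
  span PQ: point load 78.6 at a = 2.2: Pab(L + a)/(6LEI) = 304.3/EI
  relative rotation θ_0 = (304.3 + 0)/EI = 304.3/EI
A unit hogging moment at Q produces rotation L₁/(3EI) + L₂/(3EI) = 5.133/EI.
Slope continuity at Q: θ_0 = M_Q·5.133/EI, so M_Q = 304.3/5.133 = 59.29 kN·m (hogging).
Span PQ, ΣM about P with M_Q applied at Q: R_Q^{PQ}·11 = 172.9 + 59.29, so R_Q^{PQ} = 21.11 kN and R_P = 78.6 − 21.11 = 57.49 kN.
Span QR, ΣM about R: R_Q^{QR}·4.4 = 0 + 59.29, so R_Q^{QR} = 13.47 kN and R_R = 0 − 13.47 = -13.47 kN.
R_Q = 21.11 + 13.47 = 34.58 kN.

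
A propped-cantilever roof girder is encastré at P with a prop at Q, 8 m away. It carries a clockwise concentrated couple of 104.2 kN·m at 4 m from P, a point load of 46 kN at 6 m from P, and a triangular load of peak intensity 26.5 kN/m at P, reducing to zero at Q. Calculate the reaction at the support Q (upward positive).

R_Q = 64.96 kN

Choose R_Q as the redundant. The primary structure is the cantilever fixed at P.
Deflection at Q on the released cantilever, summing each load's contribution:
  clockwise couple 104.2 at a = 4: M₀a(2L − a)/(2EI) = 2501/EI
  point load 46 at a = 6: Pa²(3L − a)/(6EI) = 4968/EI
  triangular load, peak 26.5 at the fixed end: w₀L⁴/(30EI) = 3618/EI
  δ_0 = 11087/EI
Flexibility coefficient — unit upward force at Q: δ_{QQ} = L³/(3EI) = 170.7/EI.
Compatibility at Q: δ_0 − R_Q·δ_{QQ} = 0, so R_Q = 11087/170.7 = 64.96 kN.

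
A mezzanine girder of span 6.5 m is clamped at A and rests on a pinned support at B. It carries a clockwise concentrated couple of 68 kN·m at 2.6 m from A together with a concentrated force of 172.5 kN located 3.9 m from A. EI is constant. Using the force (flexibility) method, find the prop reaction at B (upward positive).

R_B = 84.56 kN

Release the roller at B. Primary structure: cantilever fixed at A.
Deflection at B on the released cantilever, summing each load's contribution:
  clockwise couple 68 at a = 2.6: M₀a(2L − a)/(2EI) = 919.4/EI
  point load 172.5 at a = 3.9: Pa²(3L − a)/(6EI) = 6822/EI
  δ_0 = 7741/EI
Flexibility coefficient — unit upward force at B: δ_{BB} = L³/(3EI) = 91.54/EI.
Compatibility at B: δ_0 − R_B·δ_{BB} = 0, so R_B = 7741/91.54 = 84.56 kN.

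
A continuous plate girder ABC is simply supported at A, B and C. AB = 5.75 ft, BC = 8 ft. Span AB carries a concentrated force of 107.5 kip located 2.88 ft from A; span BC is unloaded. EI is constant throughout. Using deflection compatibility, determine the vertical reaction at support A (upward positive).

R_A = 45.22 kip

Release continuity at B by inserting a hinge; the redundant is the internal moment M_B. The primary structure is two simply-supported spans AB and BC.
Discontinuity in slope at B on the released structure — sum the simple-span end rotations:
  span AB: point load 107.5 at a = 2.88: Pab(L + a)/(6LEI) = 222.3/EI
  relative rotation θ_0 = (222.3 + 0)/EI = 222.3/EI
A unit hogging moment at B produces rotation L₁/(3EI) + L₂/(3EI) = 4.583/EI.
Slope continuity at B: θ_0 = M_B·4.583/EI, so M_B = 222.3/4.583 = 48.49 kip·ft (hogging).
Span AB, ΣM about A with M_B applied at B: R_B^{AB}·5.75 = 309.6 + 48.49, so R_B^{AB} = 62.28 kip and R_A = 107.5 − 62.28 = 45.22 kip.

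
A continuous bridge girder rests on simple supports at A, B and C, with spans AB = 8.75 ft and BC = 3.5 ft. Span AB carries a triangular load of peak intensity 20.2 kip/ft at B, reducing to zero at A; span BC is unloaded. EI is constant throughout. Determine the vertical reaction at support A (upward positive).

Insert a hinge at B; M_B is the redundant, and each span becomes simply supported.
End slopes at the hinge B, treating each span as simply supported:
  span AB: triangular load, peak 20.2: w₀L³/(45EI) = 300.7/EI
  relative rotation θ_0 = (300.7 + 0)/EI = 300.7/EI
A unit hogging moment at B produces rotation L₁/(3EI) + L₂/(3EI) = 4.083/EI.
Slope continuity at B: θ_0 = M_B·4.083/EI, so M_B = 300.7/4.083 = 73.65 kip·ft (hogging).
Span AB, ΣM about A with M_B applied at B: R_B^{AB}·8.75 = 515.5 + 73.65, so R_B^{AB} = 67.33 kip and R_A = 88.38 − 67.33 = 21.04 kip.

R_A = 21.04 kip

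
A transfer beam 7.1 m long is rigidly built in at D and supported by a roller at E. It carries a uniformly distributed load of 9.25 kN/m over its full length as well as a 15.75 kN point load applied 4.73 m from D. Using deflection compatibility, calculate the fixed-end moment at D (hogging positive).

M_D = 74.87 kN·m

Release the roller at E. Primary structure: cantilever fixed at D.
Deflection at E on the released cantilever, summing each load's contribution:
  UDL 9.25: wL⁴/(8EI) = 2938/EI
  point load 15.75 at a = 4.73: Pa²(3L − a)/(6EI) = 973.1/EI
  δ_0 = 3911/EI
Flexibility coefficient — unit upward force at E: δ_{EE} = L³/(3EI) = 119.3/EI.
The prop prevents deflection at E: R_E = δ_0/δ_{EE} = 3911/119.3 = 32.78 kN.
Moment equilibrium about D: M_D = Σ(load moments about D) − R_E·L = 307.6 − 32.78×7.1 = 74.87 kN·m.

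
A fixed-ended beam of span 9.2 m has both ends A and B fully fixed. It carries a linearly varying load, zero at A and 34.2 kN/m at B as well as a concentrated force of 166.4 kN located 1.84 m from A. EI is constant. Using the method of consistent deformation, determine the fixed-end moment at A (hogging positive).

M_A = 292.4 kN·m

Release both end moments; the primary structure is a simply-supported span AB with redundants M_A and M_B.
Simple-span end rotations at A and B under the given loads:
  at A: triangular load, peak 34.2: 7w₀L³/(360EI) = 517.8/EI
  at B: triangular load, peak 34.2: w₀L³/(45EI) = 591.8/EI
  at A: point load 166.4 at a = 1.84: Pab(L + b)/(6LEI) = 676/EI
  at B: point load 166.4 at a = 1.84: Pab(L + a)/(6LEI) = 450.7/EI
  θ_A0 = 1194/EI,  θ_B0 = 1042/EI
Flexibility coefficients: a unit moment at one end gives L/(3EI) there and L/(6EI) at the far end, so f₁₁ = f₂₂ = 3.067/EI and f₁₂ = f₂₁ = 1.533/EI.
Compatibility — zero rotation at each built-in end:
  3.067 M_A + 1.533 M_B = 1194
  1.533 M_A + 3.067 M_B = 1042
Solving the pair gives M_A = 292.4 kN·m and M_B = 193.7 kN·m (hogging).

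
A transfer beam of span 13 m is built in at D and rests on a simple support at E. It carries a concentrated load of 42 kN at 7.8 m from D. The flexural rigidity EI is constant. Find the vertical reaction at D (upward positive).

R_D = 23.86 kN

Choose R_E as the redundant. The primary structure is the cantilever fixed at D.
Downward deflection at the released point E due to the loads:
  point load 42 at a = 7.8: Pa²(3L − a)/(6EI) = 13287/EI
Flexibility coefficient — unit upward force at E: δ_{EE} = L³/(3EI) = 732.3/EI.
The prop prevents deflection at E: R_E = δ_0/δ_{EE} = 13287/732.3 = 18.14 kN.
Vertical equilibrium: R_D = ΣP − R_E = 42 − 18.14 = 23.86 kN.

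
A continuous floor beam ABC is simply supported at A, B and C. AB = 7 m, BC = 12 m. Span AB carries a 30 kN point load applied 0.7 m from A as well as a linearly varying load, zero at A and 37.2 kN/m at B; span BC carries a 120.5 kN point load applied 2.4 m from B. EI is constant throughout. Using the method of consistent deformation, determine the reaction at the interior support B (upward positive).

Take M_B as the redundant. Released structure: two simple spans AB and BC with a hinge at B.
Discontinuity in slope at B on the released structure — sum the simple-span end rotations:
  span AB: point load 30 at a = 0.7: Pab(L + a)/(6LEI) = 24.25/EI
  span AB: triangular load, peak 37.2: w₀L³/(45EI) = 283.5/EI
  span BC: point load 120.5 at a = 2.4: Pab(L + b)/(6LEI) = 832.9/EI
  relative rotation θ_0 = (307.8 + 832.9)/EI = 1141/EI
A unit hogging moment at B produces rotation L₁/(3EI) + L₂/(3EI) = 6.333/EI.
Slope continuity at B: θ_0 = M_B·6.333/EI, so M_B = 1141/6.333 = 180.1 kN·m (hogging).
Span AB, ΣM about A with M_B applied at B: R_B^{AB}·7 = 628.6 + 180.1, so R_B^{AB} = 115.5 kN and R_A = 160.2 − 115.5 = 44.67 kN.
Span BC, ΣM about C: R_B^{BC}·12 = 1157 + 180.1, so R_B^{BC} = 111.4 kN and R_C = 120.5 − 111.4 = 9.091 kN.
R_B = 115.5 + 111.4 = 226.9 kN.

R_B = 226.9 kN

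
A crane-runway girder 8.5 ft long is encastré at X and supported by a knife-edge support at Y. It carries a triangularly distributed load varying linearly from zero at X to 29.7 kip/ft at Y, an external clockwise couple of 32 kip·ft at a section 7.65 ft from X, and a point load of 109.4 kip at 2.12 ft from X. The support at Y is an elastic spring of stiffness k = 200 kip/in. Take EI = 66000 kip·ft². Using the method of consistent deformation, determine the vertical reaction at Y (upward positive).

Choose R_Y as the redundant. The primary structure is the cantilever fixed at X.
Free-end deflection of the primary structure under the applied loading (downward +):
  triangular load, peak 29.7 at the free end: 11w₀L⁴/(120EI) = 14212/EI
  clockwise couple 32 at a = 7.65: M₀a(2L − a)/(2EI) = 1144/EI
  point load 109.4 at a = 2.12: Pa²(3L − a)/(6EI) = 1916/EI
  δ_0 = 17272/EI
Tip deflection under a unit load at Y: L³/(3EI) = 204.7/EI.
With EI = 66000 kip·ft²: δ_0 = 0.2617 ft and δ_{YY} = 0.003102 ft/kip.
Compatibility — the spring shortens by R_Y/k under the reaction it provides: δ_0 − R_Y·δ_{YY} = R_Y/k. With 1/k = 1/(200×12) ft/kip = 0.000417 ft/kip, R_Y = δ_0 / (δ_{YY} + 1/k) = 0.2617 / (0.003102 + 0.000417) = 74.38 kip.

R_Y = 74.38 kip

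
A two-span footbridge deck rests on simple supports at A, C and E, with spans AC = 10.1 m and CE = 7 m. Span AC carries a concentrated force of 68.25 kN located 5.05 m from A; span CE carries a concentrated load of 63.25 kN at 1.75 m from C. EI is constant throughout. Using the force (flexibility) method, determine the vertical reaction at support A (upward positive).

Insert a hinge at C; M_C is the redundant, and each span becomes simply supported.
Discontinuity in slope at C on the released structure — sum the simple-span end rotations:
  span AC: point load 68.25 at a = 5.05: Pab(L + a)/(6LEI) = 435.1/EI
  span CE: point load 63.25 at a = 1.75: Pab(L + b)/(6LEI) = 169.5/EI
  relative rotation θ_0 = (435.1 + 169.5)/EI = 604.6/EI
A unit hogging moment at C produces rotation L₁/(3EI) + L₂/(3EI) = 5.7/EI.
Compatibility: M_C·(L₁+L₂)/(3EI) = θ_0, giving M_C = 106.1 kN·m (hogging).
Span AC, ΣM about A with M_C applied at C: R_C^{AC}·10.1 = 344.7 + 106.1, so R_C^{AC} = 44.63 kN and R_A = 68.25 − 44.63 = 23.62 kN.

R_A = 23.62 kN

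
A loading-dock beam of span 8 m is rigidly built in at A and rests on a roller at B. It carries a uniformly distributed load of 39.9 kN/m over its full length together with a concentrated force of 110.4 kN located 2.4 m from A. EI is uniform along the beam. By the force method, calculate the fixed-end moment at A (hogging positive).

Take the reaction at B as the redundant and release it; the primary structure is a cantilever fixed at A.
Downward deflection at the released point B due to the loads:
  UDL 39.9: wL⁴/(8EI) = 20429/EI
  point load 110.4 at a = 2.4: Pa²(3L − a)/(6EI) = 2289/EI
  δ_0 = 22718/EI
Flexibility coefficient — unit upward force at B: δ_{BB} = L³/(3EI) = 170.7/EI.
The prop prevents deflection at B: R_B = δ_0/δ_{BB} = 22718/170.7 = 133.1 kN.
Moment equilibrium about A: M_A = Σ(load moments about A) − R_B·L = 1542 − 133.1×8 = 476.9 kN·m.

M_A = 476.9 kN·m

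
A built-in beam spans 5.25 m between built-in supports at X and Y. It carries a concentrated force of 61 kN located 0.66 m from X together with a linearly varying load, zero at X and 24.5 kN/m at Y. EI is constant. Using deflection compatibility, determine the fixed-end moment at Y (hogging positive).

Take the two fixed-end moments M_X, M_Y as redundants; the released structure is the simple span XY.
On the primary (simply-supported) span, the end slopes from the loading are:
  at X: point load 61 at a = 0.66: Pab(L + b)/(6LEI) = 57.73/EI
  at Y: point load 61 at a = 0.66: Pab(L + a)/(6LEI) = 34.67/EI
  at X: triangular load, peak 24.5: 7w₀L³/(360EI) = 68.93/EI
  at Y: triangular load, peak 24.5: w₀L³/(45EI) = 78.78/EI
  θ_X0 = 126.7/EI,  θ_Y0 = 113.5/EI
Flexibility coefficients: a unit moment at one end gives L/(3EI) there and L/(6EI) at the far end, so f₁₁ = f₂₂ = 1.75/EI and f₁₂ = f₂₁ = 0.875/EI.
Compatibility — zero rotation at each built-in end:
  1.75 M_X + 0.875 M_Y = 126.7
  0.875 M_X + 1.75 M_Y = 113.5
Solving the pair gives M_X = 53.28 kN·m and M_Y = 38.19 kN·m (hogging).

M_Y = 38.19 kN·m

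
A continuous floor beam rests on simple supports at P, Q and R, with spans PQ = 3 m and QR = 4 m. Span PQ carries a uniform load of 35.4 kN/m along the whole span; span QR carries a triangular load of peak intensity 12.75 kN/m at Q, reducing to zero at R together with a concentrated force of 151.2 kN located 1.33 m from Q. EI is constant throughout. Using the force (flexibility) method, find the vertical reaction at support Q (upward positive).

Insert a hinge at Q; M_Q is the redundant, and each span becomes simply supported.
End slopes at the hinge Q, treating each span as simply supported:
  span PQ: UDL 35.4: wL³/(24EI) = 39.83/EI
  span QR: triangular load, peak 12.75: w₀L³/(45EI) = 18.13/EI
  span QR: point load 151.2 at a = 1.33: Pab(L + b)/(6LEI) = 149.2/EI
  relative rotation θ_0 = (39.83 + 167.4)/EI = 207.2/EI
A unit hogging moment at Q produces rotation L₁/(3EI) + L₂/(3EI) = 2.333/EI.
Slope continuity at Q: θ_0 = M_Q·2.333/EI, so M_Q = 207.2/2.333 = 88.79 kN·m (hogging).
Span PQ, ΣM about P with M_Q applied at Q: R_Q^{PQ}·3 = 159.3 + 88.79, so R_Q^{PQ} = 82.7 kN and R_P = 106.2 − 82.7 = 23.5 kN.
Span QR, ΣM about R: R_Q^{QR}·4 = 471.7 + 88.79, so R_Q^{QR} = 140.1 kN and R_R = 176.7 − 140.1 = 36.58 kN.
R_Q = 82.7 + 140.1 = 222.8 kN.

R_Q = 222.8 kN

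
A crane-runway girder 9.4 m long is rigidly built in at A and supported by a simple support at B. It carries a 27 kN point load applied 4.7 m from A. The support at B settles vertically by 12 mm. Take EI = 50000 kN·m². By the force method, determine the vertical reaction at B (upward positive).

R_B = 6.27 kN

Release the roller at B. Primary structure: cantilever fixed at A.
Free-end deflection of the primary structure under the applied loading (downward +):
  point load 27 at a = 4.7: Pa²(3L − a)/(6EI) = 2336/EI
Tip deflection under a unit load at B: L³/(3EI) = 276.9/EI.
With EI = 50000 kN·m²: δ_0 = 0.04672 m and δ_{BB} = 0.005537 m/kN.
Compatibility — the beam at B must follow the support down by 0.012 m: δ_0 − R_B·δ_{BB} = 0.012, so R_B = (0.04672 − 0.012)/0.005537 = 6.27 kN.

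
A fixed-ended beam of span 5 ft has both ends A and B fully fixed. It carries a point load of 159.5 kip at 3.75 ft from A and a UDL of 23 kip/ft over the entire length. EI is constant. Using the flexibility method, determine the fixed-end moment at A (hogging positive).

M_A = 85.3 kip·ft

Take the two fixed-end moments M_A, M_B as redundants; the released structure is the simple span AB.
Simple-span end rotations at A and B under the given loads:
  at A: point load 159.5 at a = 3.75: Pab(L + b)/(6LEI) = 155.8/EI
  at B: point load 159.5 at a = 3.75: Pab(L + a)/(6LEI) = 218.1/EI
  at A: UDL 23: wL³/(24EI) = 119.8/EI
  at B: UDL 23: wL³/(24EI) = 119.8/EI
  θ_A0 = 275.6/EI,  θ_B0 = 337.9/EI
Flexibility coefficients: a unit moment at one end gives L/(3EI) there and L/(6EI) at the far end, so f₁₁ = f₂₂ = 1.667/EI and f₁₂ = f₂₁ = 0.8333/EI.
Compatibility — zero rotation at each built-in end:
  1.667 M_A + 0.8333 M_B = 275.6
  0.8333 M_A + 1.667 M_B = 337.9
Solving the pair gives M_A = 85.3 kip·ft and M_B = 160.1 kip·ft (hogging).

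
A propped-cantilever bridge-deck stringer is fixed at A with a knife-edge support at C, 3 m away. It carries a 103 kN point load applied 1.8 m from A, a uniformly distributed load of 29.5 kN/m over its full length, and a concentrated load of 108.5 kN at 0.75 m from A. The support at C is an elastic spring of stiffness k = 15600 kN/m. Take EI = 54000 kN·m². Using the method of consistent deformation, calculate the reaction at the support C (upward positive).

R_C = 62.84 kN

Remove the prop at C; the released (primary) structure is a cantilever built in at A.
Deflection at C on the released cantilever, summing each load's contribution:
  point load 103 at a = 1.8: Pa²(3L − a)/(6EI) = 400.5/EI
  UDL 29.5: wL⁴/(8EI) = 298.7/EI
  point load 108.5 at a = 0.75: Pa²(3L − a)/(6EI) = 83.92/EI
  δ_0 = 783.1/EI
Flexibility coefficient — unit upward force at C: δ_{CC} = L³/(3EI) = 9/EI.
With EI = 54000 kN·m²: δ_0 = 0.014501 m and δ_{CC} = 0.000167 m/kN.
Compatibility — the spring shortens by R_C/k under the reaction it provides: δ_0 − R_C·δ_{CC} = R_C/k. With 1/k = 0.000064 m/kN, R_C = δ_0 / (δ_{CC} + 1/k) = 0.014501 / (0.000167 + 0.000064) = 62.84 kN.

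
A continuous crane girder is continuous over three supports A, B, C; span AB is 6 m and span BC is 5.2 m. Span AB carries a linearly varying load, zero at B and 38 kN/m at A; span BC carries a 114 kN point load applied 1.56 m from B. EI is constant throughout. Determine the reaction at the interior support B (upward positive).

R_B = 150.8 kN

Insert a hinge at B; M_B is the redundant, and each span becomes simply supported.
Rotations at B on the released spans (each span's end-slope, ×1/EI):
  span AB: triangular load, peak 38: 7w₀L³/(360EI) = 159.6/EI
  span BC: point load 114 at a = 1.56: Pab(L + b)/(6LEI) = 183.4/EI
  relative rotation θ_0 = (159.6 + 183.4)/EI = 343/EI
A unit hogging moment at B produces rotation L₁/(3EI) + L₂/(3EI) = 3.733/EI.
Compatibility: M_B·(L₁+L₂)/(3EI) = θ_0, giving M_B = 91.88 kN·m (hogging).
Span AB, ΣM about A with M_B applied at B: R_B^{AB}·6 = 228 + 91.88, so R_B^{AB} = 53.31 kN and R_A = 114 − 53.31 = 60.69 kN.
Span BC, ΣM about C: R_B^{BC}·5.2 = 415 + 91.88, so R_B^{BC} = 97.47 kN and R_C = 114 − 97.47 = 16.53 kN.
R_B = 53.31 + 97.47 = 150.8 kN.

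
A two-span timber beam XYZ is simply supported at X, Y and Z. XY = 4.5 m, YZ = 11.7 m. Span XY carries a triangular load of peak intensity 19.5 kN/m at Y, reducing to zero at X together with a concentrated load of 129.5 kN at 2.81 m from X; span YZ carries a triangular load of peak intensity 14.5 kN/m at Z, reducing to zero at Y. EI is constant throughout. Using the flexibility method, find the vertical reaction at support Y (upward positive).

Take M_Y as the redundant. Released structure: two simple spans XY and YZ with a hinge at Y.
End slopes at the hinge Y, treating each span as simply supported:
  span XY: triangular load, peak 19.5: w₀L³/(45EI) = 39.49/EI
  span XY: point load 129.5 at a = 2.81: Pab(L + a)/(6LEI) = 166.5/EI
  span YZ: triangular load, peak 14.5: 7w₀L³/(360EI) = 451.6/EI
  relative rotation θ_0 = (206 + 451.6)/EI = 657.6/EI
A unit hogging moment at Y produces rotation L₁/(3EI) + L₂/(3EI) = 5.4/EI.
Compatibility: M_Y·(L₁+L₂)/(3EI) = θ_0, giving M_Y = 121.8 kN·m (hogging).
Span XY, ΣM about X with M_Y applied at Y: R_Y^{XY}·4.5 = 495.5 + 121.8, so R_Y^{XY} = 137.2 kN and R_X = 173.4 − 137.2 = 36.2 kN.
Span YZ, ΣM about Z: R_Y^{YZ}·11.7 = 330.8 + 121.8, so R_Y^{YZ} = 38.68 kN and R_Z = 84.83 − 38.68 = 46.14 kN.
R_Y = 137.2 + 38.68 = 175.9 kN.

R_Y = 175.9 kN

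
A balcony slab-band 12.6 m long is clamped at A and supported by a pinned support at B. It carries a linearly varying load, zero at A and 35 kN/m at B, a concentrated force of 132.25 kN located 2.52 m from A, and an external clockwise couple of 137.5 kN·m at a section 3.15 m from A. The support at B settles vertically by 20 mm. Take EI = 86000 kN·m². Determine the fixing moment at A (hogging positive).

Remove the prop at B; the released (primary) structure is a cantilever built in at A.
Deflection at B on the released cantilever, summing each load's contribution:
  triangular load, peak 35 at the free end: 11w₀L⁴/(120EI) = 80865/EI
  point load 132.25 at a = 2.52: Pa²(3L − a)/(6EI) = 4938/EI
  clockwise couple 137.5 at a = 3.15: M₀a(2L − a)/(2EI) = 4775/EI
  δ_0 = 90579/EI
Tip deflection under a unit load at B: L³/(3EI) = 666.8/EI.
With EI = 86000 kN·m²: δ_0 = 1.0532 m and δ_{BB} = 0.007753 m/kN.
Compatibility — the beam at B must follow the support down by 0.02 m: δ_0 − R_B·δ_{BB} = 0.02, so R_B = (1.0532 − 0.02)/0.007753 = 133.3 kN.
Moment equilibrium about A: M_A = Σ(load moments about A) − R_B·L = 2323 − 133.3×12.6 = 643.9 kN·m.

M_A = 643.9 kN·m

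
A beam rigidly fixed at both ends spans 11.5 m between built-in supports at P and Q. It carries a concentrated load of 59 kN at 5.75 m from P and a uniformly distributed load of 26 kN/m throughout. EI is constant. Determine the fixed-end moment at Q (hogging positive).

M_Q = 371.4 kN·m

Release both end moments; the primary structure is a simply-supported span PQ with redundants M_P and M_Q.
On the primary (simply-supported) span, the end slopes from the loading are:
  at P: point load 59 at a = 5.75: Pab(L + b)/(6LEI) = 487.7/EI
  at Q: point load 59 at a = 5.75: Pab(L + a)/(6LEI) = 487.7/EI
  at P: UDL 26: wL³/(24EI) = 1648/EI
  at Q: UDL 26: wL³/(24EI) = 1648/EI
  θ_P0 = 2135/EI,  θ_Q0 = 2135/EI
Flexibility coefficients: a unit moment at one end gives L/(3EI) there and L/(6EI) at the far end, so f₁₁ = f₂₂ = 3.833/EI and f₁₂ = f₂₁ = 1.917/EI.
Compatibility — zero rotation at each built-in end:
  3.833 M_P + 1.917 M_Q = 2135
  1.917 M_P + 3.833 M_Q = 2135
Solving the pair gives M_P = 371.4 kN·m and M_Q = 371.4 kN·m (hogging).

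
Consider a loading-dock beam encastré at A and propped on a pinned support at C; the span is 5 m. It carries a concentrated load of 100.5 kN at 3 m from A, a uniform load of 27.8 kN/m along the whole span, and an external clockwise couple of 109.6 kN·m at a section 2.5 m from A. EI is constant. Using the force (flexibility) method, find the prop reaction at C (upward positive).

Remove the prop at C; the released (primary) structure is a cantilever built in at A.
Deflection at C on the released cantilever, summing each load's contribution:
  point load 100.5 at a = 3: Pa²(3L − a)/(6EI) = 1809/EI
  UDL 27.8: wL⁴/(8EI) = 2172/EI
  clockwise couple 109.6 at a = 2.5: M₀a(2L − a)/(2EI) = 1028/EI
  δ_0 = 5008/EI
Flexibility coefficient — unit upward force at C: δ_{CC} = L³/(3EI) = 41.67/EI.
The prop prevents deflection at C: R_C = δ_0/δ_{CC} = 5008/41.67 = 120.2 kN.

R_C = 120.2 kN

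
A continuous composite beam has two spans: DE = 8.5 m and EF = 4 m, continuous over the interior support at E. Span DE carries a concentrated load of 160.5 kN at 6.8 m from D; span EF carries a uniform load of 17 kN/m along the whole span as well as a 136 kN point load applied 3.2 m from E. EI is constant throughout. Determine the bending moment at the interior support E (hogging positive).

Insert a hinge at E; M_E is the redundant, and each span becomes simply supported.
Discontinuity in slope at E on the released structure — sum the simple-span end rotations:
  span DE: point load 160.5 at a = 6.8: Pab(L + a)/(6LEI) = 556.6/EI
  span EF: UDL 17: wL³/(24EI) = 45.33/EI
  span EF: point load 136 at a = 3.2: Pab(L + b)/(6LEI) = 69.63/EI
  relative rotation θ_0 = (556.6 + 115)/EI = 671.6/EI
A unit hogging moment at E produces rotation L₁/(3EI) + L₂/(3EI) = 4.167/EI.
Slope continuity at E: θ_0 = M_E·4.167/EI, so M_E = 671.6/4.167 = 161.2 kN·m (hogging).

M_E = 161.2 kN·m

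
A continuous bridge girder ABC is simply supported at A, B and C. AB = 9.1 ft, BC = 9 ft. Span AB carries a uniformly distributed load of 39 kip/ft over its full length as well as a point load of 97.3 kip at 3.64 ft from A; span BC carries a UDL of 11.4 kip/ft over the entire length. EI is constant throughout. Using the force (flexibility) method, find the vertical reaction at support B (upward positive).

Take M_B as the redundant. Released structure: two simple spans AB and BC with a hinge at B.
Rotations at B on the released spans (each span's end-slope, ×1/EI):
  span AB: UDL 39: wL³/(24EI) = 1225/EI
  span AB: point load 97.3 at a = 3.64: Pab(L + a)/(6LEI) = 451.2/EI
  span BC: UDL 11.4: wL³/(24EI) = 346.3/EI
  relative rotation θ_0 = (1676 + 346.3)/EI = 2022/EI
A unit hogging moment at B produces rotation L₁/(3EI) + L₂/(3EI) = 6.033/EI.
Compatibility: M_B·(L₁+L₂)/(3EI) = θ_0, giving M_B = 335.1 kip·ft (hogging).
Span AB, ΣM about A with M_B applied at B: R_B^{AB}·9.1 = 1969 + 335.1, so R_B^{AB} = 253.2 kip and R_A = 452.2 − 253.2 = 199 kip.
Span BC, ΣM about C: R_B^{BC}·9 = 461.7 + 335.1, so R_B^{BC} = 88.54 kip and R_C = 102.6 − 88.54 = 14.06 kip.
R_B = 253.2 + 88.54 = 341.7 kip.

R_B = 341.7 kip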